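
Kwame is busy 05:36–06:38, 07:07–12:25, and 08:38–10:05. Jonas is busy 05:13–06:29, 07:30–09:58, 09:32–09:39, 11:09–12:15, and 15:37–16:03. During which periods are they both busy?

First set merges to 05:36–06:38, 07:07–12:25.
Second set merges to 05:13–06:29, 07:30–09:58, 11:09–12:15, 15:37–16:03.
05:36–06:38 ∩ B → 05:36–06:29.
07:07–12:25 ∩ B → 07:30–09:58, 11:09–12:15.

05:36–06:29, 07:30–09:58, 11:09–12:15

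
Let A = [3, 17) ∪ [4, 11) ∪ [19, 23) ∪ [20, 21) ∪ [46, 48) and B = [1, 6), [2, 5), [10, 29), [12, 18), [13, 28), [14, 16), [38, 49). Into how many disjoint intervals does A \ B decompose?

1

A, merged: [3, 17), [19, 23), [46, 48).
B, merged: [1, 6), [10, 29), [38, 49).
A \ B = [6, 10).
That is 1 disjoint piece.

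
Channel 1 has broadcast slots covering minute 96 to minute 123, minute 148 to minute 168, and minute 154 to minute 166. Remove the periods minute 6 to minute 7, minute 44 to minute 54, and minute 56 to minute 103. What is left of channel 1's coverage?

First set merges to minute 96 to minute 123, minute 148 to minute 168.
minute 96 to minute 123 \ B = minute 103 to minute 123.
minute 148 to minute 168: nothing removed.

minute 103 to minute 123, minute 148 to minute 168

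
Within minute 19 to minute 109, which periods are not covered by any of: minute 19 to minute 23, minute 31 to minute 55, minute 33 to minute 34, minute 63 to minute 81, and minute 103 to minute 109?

Covered (merged): minute 19 to minute 23, minute 31 to minute 55, minute 63 to minute 81, minute 103 to minute 109.
Uncovered inside minute 19 to minute 109: minute 23 to minute 31, minute 55 to minute 63, minute 81 to minute 103.

minute 23 to minute 31, minute 55 to minute 63, minute 81 to minute 103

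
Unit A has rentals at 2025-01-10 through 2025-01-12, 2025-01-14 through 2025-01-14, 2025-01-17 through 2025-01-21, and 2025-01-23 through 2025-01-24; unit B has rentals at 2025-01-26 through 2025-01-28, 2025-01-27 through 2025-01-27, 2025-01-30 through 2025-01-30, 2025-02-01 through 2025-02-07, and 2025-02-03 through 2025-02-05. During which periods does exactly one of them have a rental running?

B, merged: 2025-01-26 through 2025-01-28, 2025-01-30 through 2025-01-30, 2025-02-01 through 2025-02-07.
A \ B = 2025-01-10 through 2025-01-12, 2025-01-14 through 2025-01-14, 2025-01-17 through 2025-01-21, 2025-01-23 through 2025-01-24.
B \ A = 2025-01-26 through 2025-01-28, 2025-01-30 through 2025-01-30, 2025-02-01 through 2025-02-07.
Union of the two gives the symmetric difference.

2025-01-10 through 2025-01-12, 2025-01-14 through 2025-01-14, 2025-01-17 through 2025-01-21, 2025-01-23 through 2025-01-24, 2025-01-26 through 2025-01-28, 2025-01-30 through 2025-01-30, 2025-02-01 through 2025-02-07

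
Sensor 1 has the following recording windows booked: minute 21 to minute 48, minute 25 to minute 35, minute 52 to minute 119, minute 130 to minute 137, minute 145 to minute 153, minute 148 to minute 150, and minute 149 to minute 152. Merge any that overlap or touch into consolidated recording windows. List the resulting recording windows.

minute 21 to minute 48, minute 52 to minute 119, minute 130 to minute 137, minute 145 to minute 153

minute 25 to minute 35 overlaps/touches minute 21 to minute 48 → extend to minute 21 to minute 48.
minute 52 to minute 119 is disjoint → start new block.
minute 130 to minute 137 is disjoint → start new block.
minute 145 to minute 153 is disjoint → start new block.
minute 148 to minute 150 overlaps/touches minute 145 to minute 153 → extend to minute 145 to minute 153.
minute 149 to minute 152 overlaps/touches minute 145 to minute 153 → extend to minute 145 to minute 153.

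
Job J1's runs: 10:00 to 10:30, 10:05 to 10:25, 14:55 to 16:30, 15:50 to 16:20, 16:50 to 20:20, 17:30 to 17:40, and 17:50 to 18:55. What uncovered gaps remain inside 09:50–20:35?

09:50-10:00, 10:30-14:55, 16:30-16:50, 20:20-20:35

Covered (merged): 10:00-10:30, 14:55-16:30, 16:50-20:20.
Gaps within 09:50-20:35: 09:50-10:00, 10:30-14:55, 16:30-16:50, 20:20-20:35.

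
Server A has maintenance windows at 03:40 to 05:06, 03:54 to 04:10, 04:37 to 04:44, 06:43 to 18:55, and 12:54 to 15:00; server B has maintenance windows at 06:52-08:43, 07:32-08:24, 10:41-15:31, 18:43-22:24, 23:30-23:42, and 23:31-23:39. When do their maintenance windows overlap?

A, merged: 03:40–05:06, 06:43–18:55.
B, merged: 06:52–08:43, 10:41–15:31, 18:43–22:24, 23:30–23:42.
03:40–05:06: no overlap with the second set.
06:43–18:55 meets the second set on 06:52–08:43, 10:41–15:31, 18:43–18:55.

06:52–08:43, 10:41–15:31, 18:43–18:55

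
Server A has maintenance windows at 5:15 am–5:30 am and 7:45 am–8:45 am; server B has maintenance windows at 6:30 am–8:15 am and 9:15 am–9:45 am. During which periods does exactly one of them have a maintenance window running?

A \ B = 5:15 am–5:30 am, 8:15 am–8:45 am.
B \ A = 6:30 am–7:45 am, 9:15 am–9:45 am.
Union of the two gives the symmetric difference.

5:15 am–5:30 am, 6:30 am–7:45 am, 8:15 am–8:45 am, 9:15 am–9:45 am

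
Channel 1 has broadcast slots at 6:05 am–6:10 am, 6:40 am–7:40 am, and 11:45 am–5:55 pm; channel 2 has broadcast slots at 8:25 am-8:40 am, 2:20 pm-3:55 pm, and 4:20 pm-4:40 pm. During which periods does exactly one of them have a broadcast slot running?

6:05 am–6:10 am, 6:40 am–7:40 am, 8:25 am–8:40 am, 11:45 am–2:20 pm, 3:55 pm–4:20 pm, 4:40 pm–5:55 pm

A \ B = 6:05 am–6:10 am, 6:40 am–7:40 am, 11:45 am–2:20 pm, 3:55 pm–4:20 pm, 4:40 pm–5:55 pm.
B \ A = 8:25 am–8:40 am.
Union of the two gives the symmetric difference.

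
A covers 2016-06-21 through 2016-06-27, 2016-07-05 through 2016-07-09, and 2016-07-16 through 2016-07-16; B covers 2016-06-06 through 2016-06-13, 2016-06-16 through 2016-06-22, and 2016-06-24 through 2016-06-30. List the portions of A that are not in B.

2016-06-23 through 2016-06-23, 2016-07-05 through 2016-07-09, 2016-07-16 through 2016-07-16

2016-06-21 through 2016-06-27 with B removed leaves 2016-06-23 through 2016-06-23.
2016-07-05 through 2016-07-09 is untouched.
2016-07-16 through 2016-07-16 is untouched.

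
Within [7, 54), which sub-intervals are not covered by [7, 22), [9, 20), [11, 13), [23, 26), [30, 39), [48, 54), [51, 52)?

After merging, the occupied span is [7, 22), [23, 26), [30, 39), [48, 54).
Gaps within [7, 54): [22, 23), [26, 30), [39, 48).

[22, 23) ∪ [26, 30) ∪ [39, 48)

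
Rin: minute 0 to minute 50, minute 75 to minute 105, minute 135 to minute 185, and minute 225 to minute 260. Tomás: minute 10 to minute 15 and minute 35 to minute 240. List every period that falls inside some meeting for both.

minute 10 to minute 15, minute 35 to minute 50, minute 75 to minute 105, minute 135 to minute 185, minute 225 to minute 240

minute 0 to minute 50 overlaps B on minute 10 to minute 15, minute 35 to minute 50.
minute 75 to minute 105 overlaps B on minute 75 to minute 105.
minute 135 to minute 185 overlaps B on minute 135 to minute 185.
minute 225 to minute 260 overlaps B on minute 225 to minute 240.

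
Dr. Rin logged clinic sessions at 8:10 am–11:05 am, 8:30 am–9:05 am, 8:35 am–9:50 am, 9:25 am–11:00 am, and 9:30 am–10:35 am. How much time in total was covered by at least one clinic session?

2 h 55 min

Merged: 8:10 am–11:05 am.
Length: 2 h 55 min.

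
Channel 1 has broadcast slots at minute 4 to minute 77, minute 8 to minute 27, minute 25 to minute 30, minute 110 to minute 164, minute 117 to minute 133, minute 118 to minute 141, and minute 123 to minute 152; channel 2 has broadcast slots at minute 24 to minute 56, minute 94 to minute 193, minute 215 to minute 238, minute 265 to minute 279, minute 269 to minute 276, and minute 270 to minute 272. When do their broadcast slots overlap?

minute 24 to minute 56, minute 110 to minute 164

First set merges to minute 4 to minute 77, minute 110 to minute 164.
Second set merges to minute 24 to minute 56, minute 94 to minute 193, minute 215 to minute 238, minute 265 to minute 279.
minute 4 to minute 77 overlaps B on minute 24 to minute 56.
minute 110 to minute 164 overlaps B on minute 110 to minute 164.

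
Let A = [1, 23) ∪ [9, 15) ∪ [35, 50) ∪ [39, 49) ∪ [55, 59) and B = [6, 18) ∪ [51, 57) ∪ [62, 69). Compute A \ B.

[1, 6) ∪ [18, 23) ∪ [35, 50) ∪ [57, 59)

First set merges to [1, 23), [35, 50), [55, 59).
[1, 23) with B removed leaves [1, 6), [18, 23).
[35, 50) is untouched.
[55, 59) with B removed leaves [57, 59).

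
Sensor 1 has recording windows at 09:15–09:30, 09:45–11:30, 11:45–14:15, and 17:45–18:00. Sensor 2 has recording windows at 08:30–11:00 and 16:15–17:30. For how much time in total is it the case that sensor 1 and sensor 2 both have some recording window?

1 h 30 min

A ∩ B = 09:15–09:30, 09:45–11:00.
Total: 15 min + 1 h 15 min = 1 h 30 min.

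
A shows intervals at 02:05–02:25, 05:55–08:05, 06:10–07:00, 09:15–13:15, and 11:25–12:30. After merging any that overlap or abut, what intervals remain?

05:55-08:05 is disjoint → start new block.
06:10-07:00 overlaps/touches 05:55-08:05 → extend to 05:55-08:05.
09:15-13:15 is disjoint → start new block.
11:25-12:30 overlaps/touches 09:15-13:15 → extend to 09:15-13:15.

02:05-02:25, 05:55-08:05, 09:15-13:15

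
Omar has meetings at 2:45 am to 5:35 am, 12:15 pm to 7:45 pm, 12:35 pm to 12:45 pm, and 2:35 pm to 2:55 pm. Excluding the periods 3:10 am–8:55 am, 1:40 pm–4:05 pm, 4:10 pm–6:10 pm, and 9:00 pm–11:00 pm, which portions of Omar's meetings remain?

Merge the first list: 2:45 am–5:35 am, 12:15 pm–7:45 pm.
2:45 am–5:35 am \ B = 2:45 am–3:10 am.
12:15 pm–7:45 pm \ B = 12:15 pm–1:40 pm, 4:05 pm–4:10 pm, 6:10 pm–7:45 pm.

2:45 am–3:10 am, 12:15 pm–1:40 pm, 4:05 pm–4:10 pm, 6:10 pm–7:45 pm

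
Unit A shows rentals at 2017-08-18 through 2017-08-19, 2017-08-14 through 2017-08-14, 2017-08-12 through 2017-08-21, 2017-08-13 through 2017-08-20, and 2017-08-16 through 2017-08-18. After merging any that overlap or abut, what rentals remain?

2017-08-12 through 2017-08-21

Sort by start: 2017-08-12 through 2017-08-21, 2017-08-13 through 2017-08-20, 2017-08-14 through 2017-08-14, 2017-08-16 through 2017-08-18, 2017-08-18 through 2017-08-19.
2017-08-13 through 2017-08-20 overlaps/touches 2017-08-12 through 2017-08-21 → extend to 2017-08-12 through 2017-08-21.
2017-08-14 through 2017-08-14 overlaps/touches 2017-08-12 through 2017-08-21 → extend to 2017-08-12 through 2017-08-21.
2017-08-16 through 2017-08-18 overlaps/touches 2017-08-12 through 2017-08-21 → extend to 2017-08-12 through 2017-08-21.
2017-08-18 through 2017-08-19 overlaps/touches 2017-08-12 through 2017-08-21 → extend to 2017-08-12 through 2017-08-21.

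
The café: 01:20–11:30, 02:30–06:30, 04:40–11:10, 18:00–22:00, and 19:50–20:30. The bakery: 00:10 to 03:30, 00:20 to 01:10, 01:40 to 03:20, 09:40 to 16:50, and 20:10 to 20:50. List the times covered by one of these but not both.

Merge the first list: 01:20–11:30, 18:00–22:00.
Merge the second list: 00:10–03:30, 09:40–16:50, 20:10–20:50.
Only in the first: 03:30–09:40, 18:00–20:10, 20:50–22:00.
Only in the second: 00:10–01:20, 11:30–16:50.
Together these are the periods covered by exactly one.

00:10–01:20, 03:30–09:40, 11:30–16:50, 18:00–20:10, 20:50–22:00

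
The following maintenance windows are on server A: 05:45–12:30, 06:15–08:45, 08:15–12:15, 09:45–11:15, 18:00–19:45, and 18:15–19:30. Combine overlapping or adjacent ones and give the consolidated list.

05:45–12:30, 18:00–19:45

06:15–08:45 overlaps/touches 05:45–12:30 → extend to 05:45–12:30.
08:15–12:15 overlaps/touches 05:45–12:30 → extend to 05:45–12:30.
09:45–11:15 overlaps/touches 05:45–12:30 → extend to 05:45–12:30.
18:00–19:45 is disjoint → start new block.
18:15–19:30 overlaps/touches 18:00–19:45 → extend to 18:00–19:45.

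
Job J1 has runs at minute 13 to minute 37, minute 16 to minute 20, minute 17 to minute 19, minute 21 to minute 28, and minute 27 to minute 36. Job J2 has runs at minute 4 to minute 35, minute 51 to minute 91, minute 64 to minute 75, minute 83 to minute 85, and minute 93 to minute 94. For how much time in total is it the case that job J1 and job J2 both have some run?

22 minutes

Merge the first list: minute 13 to minute 37.
Merge the second list: minute 4 to minute 35, minute 51 to minute 91, minute 93 to minute 94.
A ∩ B = minute 13 to minute 35.
Total: 22 minutes.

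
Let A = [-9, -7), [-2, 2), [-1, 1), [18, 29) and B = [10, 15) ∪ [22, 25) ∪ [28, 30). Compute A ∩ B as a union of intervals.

[22, 25) ∪ [28, 29)

First set merges to [-9, -7), [-2, 2), [18, 29).
[-9, -7): no overlap with the second set.
[-2, 2): no overlap with the second set.
[18, 29) meets the second set on [22, 25), [28, 29).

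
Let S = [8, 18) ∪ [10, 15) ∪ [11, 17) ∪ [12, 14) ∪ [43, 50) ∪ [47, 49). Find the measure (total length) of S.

17

Merged: [8, 18), [43, 50).
Lengths: 10 + 7 = 17.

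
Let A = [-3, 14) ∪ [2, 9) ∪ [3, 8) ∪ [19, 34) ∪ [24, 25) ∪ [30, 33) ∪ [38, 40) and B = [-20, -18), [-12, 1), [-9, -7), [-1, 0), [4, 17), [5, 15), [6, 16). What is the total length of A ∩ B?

Merge the first list: [-3, 14), [19, 34), [38, 40).
Merge the second list: [-20, -18), [-12, 1), [4, 17).
A ∩ B = [-3, 1), [4, 14).
Total: 4 + 10 = 14.

14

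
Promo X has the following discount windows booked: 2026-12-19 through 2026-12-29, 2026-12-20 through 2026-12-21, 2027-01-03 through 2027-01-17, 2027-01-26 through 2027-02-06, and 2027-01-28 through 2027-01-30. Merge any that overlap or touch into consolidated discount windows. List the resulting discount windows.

2026-12-20 through 2026-12-21 overlaps/touches 2026-12-19 through 2026-12-29 → extend to 2026-12-19 through 2026-12-29.
2027-01-03 through 2027-01-17 is disjoint → start new block.
2027-01-26 through 2027-02-06 is disjoint → start new block.
2027-01-28 through 2027-01-30 overlaps/touches 2027-01-26 through 2027-02-06 → extend to 2027-01-26 through 2027-02-06.

2026-12-19 through 2026-12-29, 2027-01-03 through 2027-01-17, 2027-01-26 through 2027-02-06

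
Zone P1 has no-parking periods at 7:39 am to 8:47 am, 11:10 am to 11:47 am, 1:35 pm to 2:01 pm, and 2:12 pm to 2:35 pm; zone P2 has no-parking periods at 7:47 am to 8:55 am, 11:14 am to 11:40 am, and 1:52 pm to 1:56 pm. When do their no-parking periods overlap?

7:39 am–8:47 am overlaps B on 7:47 am–8:47 am.
11:10 am–11:47 am overlaps B on 11:14 am–11:40 am.
1:35 pm–2:01 pm overlaps B on 1:52 pm–1:56 pm.
2:12 pm–2:35 pm falls entirely outside B.

7:47 am–8:47 am, 11:14 am–11:40 am, 1:52 pm–1:56 pm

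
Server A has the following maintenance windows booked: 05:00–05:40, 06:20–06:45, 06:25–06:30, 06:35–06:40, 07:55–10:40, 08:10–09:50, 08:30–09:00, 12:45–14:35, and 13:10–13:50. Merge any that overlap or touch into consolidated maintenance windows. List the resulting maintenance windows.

05:00–05:40, 06:20–06:45, 07:55–10:40, 12:45–14:35

06:20–06:45 is disjoint → start new block.
06:25–06:30 overlaps/touches 06:20–06:45 → extend to 06:20–06:45.
06:35–06:40 overlaps/touches 06:20–06:45 → extend to 06:20–06:45.
07:55–10:40 is disjoint → start new block.
08:10–09:50 overlaps/touches 07:55–10:40 → extend to 07:55–10:40.
08:30–09:00 overlaps/touches 07:55–10:40 → extend to 07:55–10:40.
12:45–14:35 is disjoint → start new block.
13:10–13:50 overlaps/touches 12:45–14:35 → extend to 12:45–14:35.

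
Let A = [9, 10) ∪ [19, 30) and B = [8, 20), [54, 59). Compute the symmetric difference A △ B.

Only in the first: [20, 30).
Only in the second: [8, 9), [10, 19), [54, 59).
Together these are the periods covered by exactly one.

[8, 9) ∪ [10, 19) ∪ [20, 30) ∪ [54, 59)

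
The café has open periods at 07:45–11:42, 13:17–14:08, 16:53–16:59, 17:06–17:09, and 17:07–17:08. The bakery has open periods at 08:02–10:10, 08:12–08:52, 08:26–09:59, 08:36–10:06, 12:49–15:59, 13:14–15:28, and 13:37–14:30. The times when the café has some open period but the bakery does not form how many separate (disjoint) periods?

4

A, merged: 07:45–11:42, 13:17–14:08, 16:53–16:59, 17:06–17:09.
B, merged: 08:02–10:10, 12:49–15:59.
A \ B = 07:45–08:02, 10:10–11:42, 16:53–16:59, 17:06–17:09.
That is 4 disjoint pieces.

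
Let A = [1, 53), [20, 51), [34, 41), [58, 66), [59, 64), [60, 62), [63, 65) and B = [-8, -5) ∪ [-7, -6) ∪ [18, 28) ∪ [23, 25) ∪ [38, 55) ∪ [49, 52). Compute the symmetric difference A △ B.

[-8, -5) ∪ [1, 18) ∪ [28, 38) ∪ [53, 55) ∪ [58, 66)

First set merges to [1, 53), [58, 66).
Second set merges to [-8, -5), [18, 28), [38, 55).
Only in the first: [1, 18), [28, 38), [58, 66).
Only in the second: [-8, -5), [53, 55).
Together these are the periods covered by exactly one.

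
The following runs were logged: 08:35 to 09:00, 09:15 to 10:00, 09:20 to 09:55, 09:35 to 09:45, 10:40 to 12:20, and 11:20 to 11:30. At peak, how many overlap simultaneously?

3

Walk the sorted start/end points keeping a running depth.
The depth first hits 3 at 09:35.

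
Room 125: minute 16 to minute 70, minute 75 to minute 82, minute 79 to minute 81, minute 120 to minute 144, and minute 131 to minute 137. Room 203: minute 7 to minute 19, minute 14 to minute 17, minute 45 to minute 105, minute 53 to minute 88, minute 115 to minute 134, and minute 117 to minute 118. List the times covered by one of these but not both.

minute 7 to minute 16, minute 19 to minute 45, minute 70 to minute 75, minute 82 to minute 105, minute 115 to minute 120, minute 134 to minute 144

A, merged: minute 16 to minute 70, minute 75 to minute 82, minute 120 to minute 144.
B, merged: minute 7 to minute 19, minute 45 to minute 105, minute 115 to minute 134.
Only in the first: minute 19 to minute 45, minute 134 to minute 144.
Only in the second: minute 7 to minute 16, minute 70 to minute 75, minute 82 to minute 105, minute 115 to minute 120.
Together these are the periods covered by exactly one.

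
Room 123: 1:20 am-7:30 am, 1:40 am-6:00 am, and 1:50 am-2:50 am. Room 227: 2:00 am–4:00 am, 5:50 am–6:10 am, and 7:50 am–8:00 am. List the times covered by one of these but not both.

1:20 am–2:00 am, 4:00 am–5:50 am, 6:10 am–7:30 am, 7:50 am–8:00 am

Merge the first list: 1:20 am–7:30 am.
A but not B: 1:20 am–2:00 am, 4:00 am–5:50 am, 6:10 am–7:30 am.
B but not A: 7:50 am–8:00 am.
Combining gives A △ B.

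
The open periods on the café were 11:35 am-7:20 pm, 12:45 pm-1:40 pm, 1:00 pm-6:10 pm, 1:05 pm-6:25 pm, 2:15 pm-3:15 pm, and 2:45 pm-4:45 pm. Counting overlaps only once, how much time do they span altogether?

Merged: 11:35 am–7:20 pm.
Length: 7 h 45 min.

7 h 45 min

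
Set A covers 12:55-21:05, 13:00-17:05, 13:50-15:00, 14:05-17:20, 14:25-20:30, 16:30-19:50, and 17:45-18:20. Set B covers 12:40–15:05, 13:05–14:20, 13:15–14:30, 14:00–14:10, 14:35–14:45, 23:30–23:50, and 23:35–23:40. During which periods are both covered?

First set merges to 12:55–21:05.
Second set merges to 12:40–15:05, 23:30–23:50.
12:55–21:05 meets the second set on 12:55–15:05.

12:55–15:05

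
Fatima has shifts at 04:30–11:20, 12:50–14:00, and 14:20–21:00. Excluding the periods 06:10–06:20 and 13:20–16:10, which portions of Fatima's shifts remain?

04:30–06:10, 06:20–11:20, 12:50–13:20, 16:10–21:00

04:30–11:20 with B removed leaves 04:30–06:10, 06:20–11:20.
12:50–14:00 with B removed leaves 12:50–13:20.
14:20–21:00 with B removed leaves 16:10–21:00.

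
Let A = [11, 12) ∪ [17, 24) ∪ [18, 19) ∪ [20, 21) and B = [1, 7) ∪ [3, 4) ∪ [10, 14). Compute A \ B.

[17, 24)

A, merged: [11, 12), [17, 24).
B, merged: [1, 7), [10, 14).
[11, 12): fully covered by B → removed.
[17, 24): no B overlap → unchanged.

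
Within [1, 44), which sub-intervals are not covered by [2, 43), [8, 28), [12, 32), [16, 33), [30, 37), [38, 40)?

The merged coverage is [2, 43).
Uncovered inside [1, 44): [1, 2), [43, 44).

[1, 2) ∪ [43, 44)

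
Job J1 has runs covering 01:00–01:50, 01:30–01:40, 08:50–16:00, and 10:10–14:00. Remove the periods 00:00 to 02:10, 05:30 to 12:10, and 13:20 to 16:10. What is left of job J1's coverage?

12:10–13:20

Merge the first list: 01:00–01:50, 08:50–16:00.
01:00–01:50: fully covered by B → removed.
08:50–16:00 minus B → 12:10–13:20.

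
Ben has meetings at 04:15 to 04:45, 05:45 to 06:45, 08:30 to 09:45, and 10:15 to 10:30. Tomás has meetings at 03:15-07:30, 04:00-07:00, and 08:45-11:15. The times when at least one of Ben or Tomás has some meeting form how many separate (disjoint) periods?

Merge the second list: 03:15–07:30, 08:45–11:15.
A ∪ B = 03:15–07:30, 08:30–11:15.
That is 2 disjoint pieces.

2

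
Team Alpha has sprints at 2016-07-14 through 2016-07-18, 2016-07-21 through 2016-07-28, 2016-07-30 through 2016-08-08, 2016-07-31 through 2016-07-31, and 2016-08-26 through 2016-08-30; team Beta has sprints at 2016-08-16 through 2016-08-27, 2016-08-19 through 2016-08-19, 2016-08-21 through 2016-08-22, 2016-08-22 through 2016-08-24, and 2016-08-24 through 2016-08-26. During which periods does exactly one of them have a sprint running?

A, merged: 2016-07-14 through 2016-07-18, 2016-07-21 through 2016-07-28, 2016-07-30 through 2016-08-08, 2016-08-26 through 2016-08-30.
B, merged: 2016-08-16 through 2016-08-27.
A \ B = 2016-07-14 through 2016-07-18, 2016-07-21 through 2016-07-28, 2016-07-30 through 2016-08-08, 2016-08-28 through 2016-08-30.
B \ A = 2016-08-16 through 2016-08-25.
Union of the two gives the symmetric difference.

2016-07-14 through 2016-07-18, 2016-07-21 through 2016-07-28, 2016-07-30 through 2016-08-08, 2016-08-16 through 2016-08-25, 2016-08-28 through 2016-08-30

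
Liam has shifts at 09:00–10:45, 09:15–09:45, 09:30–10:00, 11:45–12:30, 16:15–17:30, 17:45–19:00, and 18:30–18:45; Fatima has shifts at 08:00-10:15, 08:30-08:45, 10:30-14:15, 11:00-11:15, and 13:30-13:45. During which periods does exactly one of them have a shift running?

Merge the first list: 09:00–10:45, 11:45–12:30, 16:15–17:30, 17:45–19:00.
Merge the second list: 08:00–10:15, 10:30–14:15.
Only in the first: 10:15–10:30, 16:15–17:30, 17:45–19:00.
Only in the second: 08:00–09:00, 10:45–11:45, 12:30–14:15.
Together these are the periods covered by exactly one.

08:00–09:00, 10:15–10:30, 10:45–11:45, 12:30–14:15, 16:15–17:30, 17:45–19:00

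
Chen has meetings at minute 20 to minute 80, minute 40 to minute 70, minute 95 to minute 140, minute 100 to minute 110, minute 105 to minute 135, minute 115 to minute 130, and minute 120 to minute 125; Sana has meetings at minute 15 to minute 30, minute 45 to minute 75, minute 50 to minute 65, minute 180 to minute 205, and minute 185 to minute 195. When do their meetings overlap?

minute 20 to minute 30, minute 45 to minute 75

A, merged: minute 20 to minute 80, minute 95 to minute 140.
B, merged: minute 15 to minute 30, minute 45 to minute 75, minute 180 to minute 205.
minute 20 to minute 80 meets the second set on minute 20 to minute 30, minute 45 to minute 75.
minute 95 to minute 140: no overlap with the second set.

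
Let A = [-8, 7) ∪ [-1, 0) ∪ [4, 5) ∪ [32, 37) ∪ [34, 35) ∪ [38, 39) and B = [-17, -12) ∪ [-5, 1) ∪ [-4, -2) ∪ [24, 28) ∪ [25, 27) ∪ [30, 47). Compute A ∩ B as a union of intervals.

A, merged: [-8, 7), [32, 37), [38, 39).
B, merged: [-17, -12), [-5, 1), [24, 28), [30, 47).
[-8, 7) meets the second set on [-5, 1).
[32, 37) meets the second set on [32, 37).
[38, 39) meets the second set on [38, 39).

[-5, 1) ∪ [32, 37) ∪ [38, 39)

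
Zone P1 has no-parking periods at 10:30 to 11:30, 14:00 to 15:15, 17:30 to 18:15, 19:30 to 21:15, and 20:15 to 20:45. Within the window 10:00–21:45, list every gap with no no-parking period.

10:00–10:30, 11:30–14:00, 15:15–17:30, 18:15–19:30, 21:15–21:45

After merging, the occupied span is 10:30–11:30, 14:00–15:15, 17:30–18:15, 19:30–21:15.
Uncovered inside 10:00–21:45: 10:00–10:30, 11:30–14:00, 15:15–17:30, 18:15–19:30, 21:15–21:45.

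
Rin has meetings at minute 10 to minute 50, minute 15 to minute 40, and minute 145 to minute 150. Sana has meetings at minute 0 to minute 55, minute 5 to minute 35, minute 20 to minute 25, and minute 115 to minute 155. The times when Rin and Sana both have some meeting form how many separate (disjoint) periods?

First set merges to minute 10 to minute 50, minute 145 to minute 150.
Second set merges to minute 0 to minute 55, minute 115 to minute 155.
A ∩ B = minute 10 to minute 50, minute 145 to minute 150.
That is 2 disjoint pieces.

2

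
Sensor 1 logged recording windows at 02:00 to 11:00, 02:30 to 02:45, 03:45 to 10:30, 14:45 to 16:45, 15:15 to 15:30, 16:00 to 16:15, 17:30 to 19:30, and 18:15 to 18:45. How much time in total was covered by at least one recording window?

Merged: 02:00–11:00, 14:45–16:45, 17:30–19:30.
Lengths: 9 h + 2 h + 2 h = 13 h.

13 h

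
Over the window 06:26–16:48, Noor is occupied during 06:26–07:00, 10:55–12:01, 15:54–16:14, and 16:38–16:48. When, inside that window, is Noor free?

After merging, the occupied span is 06:26–07:00, 10:55–12:01, 15:54–16:14, 16:38–16:48.
Uncovered inside 06:26–16:48: 07:00–10:55, 12:01–15:54, 16:14–16:38.

07:00–10:55, 12:01–15:54, 16:14–16:38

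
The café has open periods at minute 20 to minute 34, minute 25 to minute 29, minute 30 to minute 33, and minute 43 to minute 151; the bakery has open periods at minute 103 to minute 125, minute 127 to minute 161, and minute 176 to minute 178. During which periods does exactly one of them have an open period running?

Merge the first list: minute 20 to minute 34, minute 43 to minute 151.
A but not B: minute 20 to minute 34, minute 43 to minute 103, minute 125 to minute 127.
B but not A: minute 151 to minute 161, minute 176 to minute 178.
Combining gives A △ B.

minute 20 to minute 34, minute 43 to minute 103, minute 125 to minute 127, minute 151 to minute 161, minute 176 to minute 178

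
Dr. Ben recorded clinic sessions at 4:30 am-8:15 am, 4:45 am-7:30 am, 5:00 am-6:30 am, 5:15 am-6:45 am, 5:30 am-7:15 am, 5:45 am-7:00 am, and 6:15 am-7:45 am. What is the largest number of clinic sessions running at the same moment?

At 6:15 am, 7 of the intervals are simultaneously active.
No point has more.

7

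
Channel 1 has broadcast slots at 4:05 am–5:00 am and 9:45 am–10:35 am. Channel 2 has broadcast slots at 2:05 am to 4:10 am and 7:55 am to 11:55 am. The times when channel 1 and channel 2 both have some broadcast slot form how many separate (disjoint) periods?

2

A ∩ B = 4:05 am–4:10 am, 9:45 am–10:35 am.
That is 2 disjoint pieces.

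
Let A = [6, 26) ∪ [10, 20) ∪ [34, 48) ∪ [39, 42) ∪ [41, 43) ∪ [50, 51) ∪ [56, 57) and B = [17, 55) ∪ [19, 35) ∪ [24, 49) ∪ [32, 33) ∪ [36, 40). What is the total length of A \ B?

First set merges to [6, 26), [34, 48), [50, 51), [56, 57).
Second set merges to [17, 55).
A \ B = [6, 17), [56, 57).
Total: 11 + 1 = 12.

12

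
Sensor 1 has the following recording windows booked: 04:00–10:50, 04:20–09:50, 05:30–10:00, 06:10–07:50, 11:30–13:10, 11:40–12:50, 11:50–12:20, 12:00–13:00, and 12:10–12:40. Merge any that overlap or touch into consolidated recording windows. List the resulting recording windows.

04:20-09:50 overlaps/touches 04:00-10:50 → extend to 04:00-10:50.
05:30-10:00 overlaps/touches 04:00-10:50 → extend to 04:00-10:50.
06:10-07:50 overlaps/touches 04:00-10:50 → extend to 04:00-10:50.
11:30-13:10 is disjoint → start new block.
11:40-12:50 overlaps/touches 11:30-13:10 → extend to 11:30-13:10.
11:50-12:20 overlaps/touches 11:30-13:10 → extend to 11:30-13:10.
12:00-13:00 overlaps/touches 11:30-13:10 → extend to 11:30-13:10.
12:10-12:40 overlaps/touches 11:30-13:10 → extend to 11:30-13:10.

04:00-10:50, 11:30-13:10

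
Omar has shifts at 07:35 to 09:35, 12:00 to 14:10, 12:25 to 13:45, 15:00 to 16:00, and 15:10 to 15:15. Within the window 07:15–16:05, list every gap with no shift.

The merged coverage is 07:35-09:35, 12:00-14:10, 15:00-16:00.
Complement within 07:15-16:05: 07:15-07:35, 09:35-12:00, 14:10-15:00, 16:00-16:05.

07:15-07:35, 09:35-12:00, 14:10-15:00, 16:00-16:05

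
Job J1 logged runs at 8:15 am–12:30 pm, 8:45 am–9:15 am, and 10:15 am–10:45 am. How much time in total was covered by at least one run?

4 h 15 min

Merged: 8:15 am-12:30 pm.
Length: 4 h 15 min.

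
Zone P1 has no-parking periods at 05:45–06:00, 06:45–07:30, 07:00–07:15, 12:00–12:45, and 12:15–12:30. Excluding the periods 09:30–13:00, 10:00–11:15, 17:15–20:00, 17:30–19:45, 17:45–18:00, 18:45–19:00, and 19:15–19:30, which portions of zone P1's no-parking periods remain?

05:45–06:00, 06:45–07:30

First set merges to 05:45–06:00, 06:45–07:30, 12:00–12:45.
Second set merges to 09:30–13:00, 17:15–20:00.
05:45–06:00: nothing removed.
06:45–07:30: nothing removed.
12:00–12:45: entirely removed.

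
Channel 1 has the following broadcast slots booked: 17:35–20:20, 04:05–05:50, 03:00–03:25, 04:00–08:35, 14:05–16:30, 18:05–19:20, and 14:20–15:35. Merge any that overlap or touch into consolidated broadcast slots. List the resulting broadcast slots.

Sort by start: 03:00–03:25, 04:00–08:35, 04:05–05:50, 14:05–16:30, 14:20–15:35, 17:35–20:20, 18:05–19:20.
04:00–08:35 is disjoint → start new block.
04:05–05:50 overlaps/touches 04:00–08:35 → extend to 04:00–08:35.
14:05–16:30 is disjoint → start new block.
14:20–15:35 overlaps/touches 14:05–16:30 → extend to 14:05–16:30.
17:35–20:20 is disjoint → start new block.
18:05–19:20 overlaps/touches 17:35–20:20 → extend to 17:35–20:20.

03:00–03:25, 04:00–08:35, 14:05–16:30, 17:35–20:20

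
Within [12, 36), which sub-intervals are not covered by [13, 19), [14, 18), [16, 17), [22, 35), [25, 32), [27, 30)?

[12, 13) ∪ [19, 22) ∪ [35, 36)

The merged coverage is [13, 19), [22, 35).
Gaps within [12, 36): [12, 13), [19, 22), [35, 36).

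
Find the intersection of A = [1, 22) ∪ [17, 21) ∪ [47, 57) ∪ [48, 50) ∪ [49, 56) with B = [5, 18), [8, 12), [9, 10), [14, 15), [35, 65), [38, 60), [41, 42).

A, merged: [1, 22), [47, 57).
B, merged: [5, 18), [35, 65).
[1, 22) meets the second set on [5, 18).
[47, 57) meets the second set on [47, 57).

[5, 18) ∪ [47, 57)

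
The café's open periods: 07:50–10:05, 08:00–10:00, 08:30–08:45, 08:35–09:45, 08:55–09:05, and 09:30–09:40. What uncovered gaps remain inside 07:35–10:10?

Covered (merged): 07:50–10:05.
Uncovered inside 07:35–10:10: 07:35–07:50, 10:05–10:10.

07:35–07:50, 10:05–10:10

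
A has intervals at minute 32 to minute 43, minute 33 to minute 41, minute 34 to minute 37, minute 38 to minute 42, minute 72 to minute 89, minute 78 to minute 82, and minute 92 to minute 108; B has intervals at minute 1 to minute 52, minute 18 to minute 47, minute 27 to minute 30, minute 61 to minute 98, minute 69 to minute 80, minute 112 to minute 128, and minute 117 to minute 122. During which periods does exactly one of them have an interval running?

minute 1 to minute 32, minute 43 to minute 52, minute 61 to minute 72, minute 89 to minute 92, minute 98 to minute 108, minute 112 to minute 128

First set merges to minute 32 to minute 43, minute 72 to minute 89, minute 92 to minute 108.
Second set merges to minute 1 to minute 52, minute 61 to minute 98, minute 112 to minute 128.
A \ B = minute 98 to minute 108.
B \ A = minute 1 to minute 32, minute 43 to minute 52, minute 61 to minute 72, minute 89 to minute 92, minute 112 to minute 128.
Union of the two gives the symmetric difference.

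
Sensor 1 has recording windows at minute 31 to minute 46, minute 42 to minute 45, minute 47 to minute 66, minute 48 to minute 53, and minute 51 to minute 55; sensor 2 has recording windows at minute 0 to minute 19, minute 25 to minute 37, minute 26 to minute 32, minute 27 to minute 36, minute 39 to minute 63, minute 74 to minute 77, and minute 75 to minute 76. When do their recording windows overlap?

minute 31 to minute 37, minute 39 to minute 46, minute 47 to minute 63

First set merges to minute 31 to minute 46, minute 47 to minute 66.
Second set merges to minute 0 to minute 19, minute 25 to minute 37, minute 39 to minute 63, minute 74 to minute 77.
minute 31 to minute 46 meets the second set on minute 31 to minute 37, minute 39 to minute 46.
minute 47 to minute 66 meets the second set on minute 47 to minute 63.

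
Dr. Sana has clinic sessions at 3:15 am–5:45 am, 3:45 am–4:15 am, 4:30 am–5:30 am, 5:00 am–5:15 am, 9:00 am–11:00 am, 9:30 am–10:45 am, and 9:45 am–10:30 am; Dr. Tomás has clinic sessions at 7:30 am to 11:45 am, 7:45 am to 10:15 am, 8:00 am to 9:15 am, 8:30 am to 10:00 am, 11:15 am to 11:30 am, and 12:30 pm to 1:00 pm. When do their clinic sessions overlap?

A, merged: 3:15 am–5:45 am, 9:00 am–11:00 am.
B, merged: 7:30 am–11:45 am, 12:30 pm–1:00 pm.
3:15 am–5:45 am falls entirely outside B.
9:00 am–11:00 am overlaps B on 9:00 am–11:00 am.

9:00 am–11:00 am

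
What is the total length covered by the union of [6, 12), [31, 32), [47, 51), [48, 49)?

Merged: [6, 12), [31, 32), [47, 51).
Lengths: 6 + 1 + 4 = 11.

11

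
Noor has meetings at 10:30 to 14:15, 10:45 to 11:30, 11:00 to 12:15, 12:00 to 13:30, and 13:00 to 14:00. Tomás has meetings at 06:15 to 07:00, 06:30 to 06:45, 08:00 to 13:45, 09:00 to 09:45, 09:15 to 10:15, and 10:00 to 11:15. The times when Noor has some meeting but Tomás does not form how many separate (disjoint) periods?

Merge the first list: 10:30–14:15.
Merge the second list: 06:15–07:00, 08:00–13:45.
A \ B = 13:45–14:15.
That is 1 disjoint piece.

1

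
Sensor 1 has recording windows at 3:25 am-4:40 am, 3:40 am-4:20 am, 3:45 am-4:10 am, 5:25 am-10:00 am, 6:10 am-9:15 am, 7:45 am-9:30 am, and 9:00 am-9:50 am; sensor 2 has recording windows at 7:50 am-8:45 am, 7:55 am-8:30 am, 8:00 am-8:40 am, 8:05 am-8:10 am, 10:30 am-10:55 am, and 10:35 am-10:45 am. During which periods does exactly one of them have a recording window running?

3:25 am–4:40 am, 5:25 am–7:50 am, 8:45 am–10:00 am, 10:30 am–10:55 am

Merge the first list: 3:25 am–4:40 am, 5:25 am–10:00 am.
Merge the second list: 7:50 am–8:45 am, 10:30 am–10:55 am.
Only in the first: 3:25 am–4:40 am, 5:25 am–7:50 am, 8:45 am–10:00 am.
Only in the second: 10:30 am–10:55 am.
Together these are the periods covered by exactly one.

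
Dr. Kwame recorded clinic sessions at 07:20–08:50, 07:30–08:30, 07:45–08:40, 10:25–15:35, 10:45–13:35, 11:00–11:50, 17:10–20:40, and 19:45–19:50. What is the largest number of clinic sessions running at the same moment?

3

Sweep endpoints in order; track running count of active intervals.
Peak of 3 reached at 07:45.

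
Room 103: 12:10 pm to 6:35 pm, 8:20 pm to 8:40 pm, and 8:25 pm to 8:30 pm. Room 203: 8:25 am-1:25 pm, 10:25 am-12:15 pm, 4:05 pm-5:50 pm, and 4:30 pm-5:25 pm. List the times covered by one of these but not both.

Merge the first list: 12:10 pm-6:35 pm, 8:20 pm-8:40 pm.
Merge the second list: 8:25 am-1:25 pm, 4:05 pm-5:50 pm.
A \ B = 1:25 pm-4:05 pm, 5:50 pm-6:35 pm, 8:20 pm-8:40 pm.
B \ A = 8:25 am-12:10 pm.
Union of the two gives the symmetric difference.

8:25 am-12:10 pm, 1:25 pm-4:05 pm, 5:50 pm-6:35 pm, 8:20 pm-8:40 pm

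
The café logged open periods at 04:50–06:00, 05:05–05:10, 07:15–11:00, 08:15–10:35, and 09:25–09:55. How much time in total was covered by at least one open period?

4 h 55 min

Merged: 04:50–06:00, 07:15–11:00.
Lengths: 1 h 10 min + 3 h 45 min = 4 h 55 min.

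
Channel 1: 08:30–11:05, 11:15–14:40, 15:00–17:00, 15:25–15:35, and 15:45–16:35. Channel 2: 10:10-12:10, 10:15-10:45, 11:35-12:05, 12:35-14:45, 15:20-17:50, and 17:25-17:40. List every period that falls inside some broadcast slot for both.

Merge the first list: 08:30-11:05, 11:15-14:40, 15:00-17:00.
Merge the second list: 10:10-12:10, 12:35-14:45, 15:20-17:50.
08:30-11:05 meets the second set on 10:10-11:05.
11:15-14:40 meets the second set on 11:15-12:10, 12:35-14:40.
15:00-17:00 meets the second set on 15:20-17:00.

10:10-11:05, 11:15-12:10, 12:35-14:40, 15:20-17:00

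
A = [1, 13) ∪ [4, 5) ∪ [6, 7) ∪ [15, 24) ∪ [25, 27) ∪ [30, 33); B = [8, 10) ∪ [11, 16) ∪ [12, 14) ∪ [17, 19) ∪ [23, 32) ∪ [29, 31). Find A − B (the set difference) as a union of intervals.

First set merges to [1, 13), [15, 24), [25, 27), [30, 33).
Second set merges to [8, 10), [11, 16), [17, 19), [23, 32).
[1, 13) minus B → [1, 8), [10, 11).
[15, 24) minus B → [16, 17), [19, 23).
[25, 27): fully covered by B → removed.
[30, 33) minus B → [32, 33).

[1, 8) ∪ [10, 11) ∪ [16, 17) ∪ [19, 23) ∪ [32, 33)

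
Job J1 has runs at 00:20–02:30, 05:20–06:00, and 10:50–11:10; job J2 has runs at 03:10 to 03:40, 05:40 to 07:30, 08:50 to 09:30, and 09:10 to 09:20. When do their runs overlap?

B, merged: 03:10-03:40, 05:40-07:30, 08:50-09:30.
00:20-02:30 meets no B interval.
05:20-06:00 ∩ B → 05:40-06:00.
10:50-11:10 meets no B interval.

05:40-06:00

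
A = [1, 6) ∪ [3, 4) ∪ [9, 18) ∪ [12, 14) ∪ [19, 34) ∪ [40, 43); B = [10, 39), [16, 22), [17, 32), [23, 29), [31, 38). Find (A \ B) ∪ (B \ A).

[1, 6) ∪ [9, 10) ∪ [18, 19) ∪ [34, 39) ∪ [40, 43)

First set merges to [1, 6), [9, 18), [19, 34), [40, 43).
Second set merges to [10, 39).
A \ B = [1, 6), [9, 10), [40, 43).
B \ A = [18, 19), [34, 39).
Union of the two gives the symmetric difference.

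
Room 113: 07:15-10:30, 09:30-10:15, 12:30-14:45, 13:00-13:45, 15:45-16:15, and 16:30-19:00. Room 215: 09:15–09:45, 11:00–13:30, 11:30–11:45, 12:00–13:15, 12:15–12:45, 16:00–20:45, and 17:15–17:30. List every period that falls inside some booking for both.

A, merged: 07:15-10:30, 12:30-14:45, 15:45-16:15, 16:30-19:00.
B, merged: 09:15-09:45, 11:00-13:30, 16:00-20:45.
07:15-10:30 ∩ B → 09:15-09:45.
12:30-14:45 ∩ B → 12:30-13:30.
15:45-16:15 ∩ B → 16:00-16:15.
16:30-19:00 ∩ B → 16:30-19:00.

09:15-09:45, 12:30-13:30, 16:00-16:15, 16:30-19:00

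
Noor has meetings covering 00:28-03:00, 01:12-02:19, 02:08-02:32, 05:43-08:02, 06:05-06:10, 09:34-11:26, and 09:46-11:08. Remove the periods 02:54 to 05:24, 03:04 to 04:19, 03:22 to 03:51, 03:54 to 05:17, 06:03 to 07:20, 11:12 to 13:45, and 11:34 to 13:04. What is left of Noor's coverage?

00:28–02:54, 05:43–06:03, 07:20–08:02, 09:34–11:12

First set merges to 00:28–03:00, 05:43–08:02, 09:34–11:26.
Second set merges to 02:54–05:24, 06:03–07:20, 11:12–13:45.
00:28–03:00 with B removed leaves 00:28–02:54.
05:43–08:02 with B removed leaves 05:43–06:03, 07:20–08:02.
09:34–11:26 with B removed leaves 09:34–11:12.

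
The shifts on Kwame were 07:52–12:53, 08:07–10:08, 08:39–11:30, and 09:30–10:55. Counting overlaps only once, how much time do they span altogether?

Merged: 07:52–12:53.
Length: 5 h 1 min.

5 h 1 min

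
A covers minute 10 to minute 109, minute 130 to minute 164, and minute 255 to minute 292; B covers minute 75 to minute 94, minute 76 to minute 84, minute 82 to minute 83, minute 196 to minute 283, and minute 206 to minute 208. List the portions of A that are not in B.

minute 10 to minute 75, minute 94 to minute 109, minute 130 to minute 164, minute 283 to minute 292

B, merged: minute 75 to minute 94, minute 196 to minute 283.
minute 10 to minute 109 minus B → minute 10 to minute 75, minute 94 to minute 109.
minute 130 to minute 164: no B overlap → unchanged.
minute 255 to minute 292 minus B → minute 283 to minute 292.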